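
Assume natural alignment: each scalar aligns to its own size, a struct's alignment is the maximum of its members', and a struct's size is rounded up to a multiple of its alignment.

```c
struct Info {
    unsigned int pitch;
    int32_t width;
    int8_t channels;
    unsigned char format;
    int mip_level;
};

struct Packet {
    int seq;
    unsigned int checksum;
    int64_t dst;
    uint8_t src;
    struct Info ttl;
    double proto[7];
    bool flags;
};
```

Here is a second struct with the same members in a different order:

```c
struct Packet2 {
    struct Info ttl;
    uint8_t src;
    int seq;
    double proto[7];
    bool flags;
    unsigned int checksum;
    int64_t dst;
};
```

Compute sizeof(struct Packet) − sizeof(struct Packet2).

8

Info: 0..4  pitch  (4B, 4-aligned); 4..8  width  (4B, 4-aligned); 8..9  channels  (1B, 1-aligned); 9..10  format  (1B, 1-aligned); 10..12  -- padding (2B); 12..16  mip_level  (4B, 4-aligned); sizeof = 16, alignof = 4
0..4  seq  (4B, 4-aligned)
4..8  checksum  (4B, 4-aligned)
8..16  dst  (8B, 8-aligned)
16..17  src  (1B, 1-aligned)
17..20  -- padding (3B)
20..36  ttl  (16B, 4-aligned)
36..40  -- padding (4B)
40..96  proto  (56B, 8-aligned)
96..97  flags  (1B, 1-aligned)
97..104  -- tail padding (7B)
sizeof = 104, alignof = 8
— Packet2 —
0..16  ttl  (16B, 4-aligned)
16..17  src  (1B, 1-aligned)
17..20  -- padding (3B)
20..24  seq  (4B, 4-aligned)
24..80  proto  (56B, 8-aligned)
80..81  flags  (1B, 1-aligned)
81..84  -- padding (3B)
84..88  checksum  (4B, 4-aligned)
88..96  dst  (8B, 8-aligned)
sizeof = 96, alignof = 8
104 − 96 = 8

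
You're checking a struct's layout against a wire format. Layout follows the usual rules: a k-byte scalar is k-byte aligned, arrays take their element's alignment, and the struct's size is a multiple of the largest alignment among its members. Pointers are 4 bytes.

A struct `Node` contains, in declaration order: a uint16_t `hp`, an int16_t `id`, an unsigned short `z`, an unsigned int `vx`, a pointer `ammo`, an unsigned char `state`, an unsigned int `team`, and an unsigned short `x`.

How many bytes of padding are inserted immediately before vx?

2

@0: hp [2B, align 2] → 2
@2: id [2B, align 2] → 4
@4: z [2B, align 2] → 6
+2 pad (align 4)
@8: vx [4B, align 4] → 12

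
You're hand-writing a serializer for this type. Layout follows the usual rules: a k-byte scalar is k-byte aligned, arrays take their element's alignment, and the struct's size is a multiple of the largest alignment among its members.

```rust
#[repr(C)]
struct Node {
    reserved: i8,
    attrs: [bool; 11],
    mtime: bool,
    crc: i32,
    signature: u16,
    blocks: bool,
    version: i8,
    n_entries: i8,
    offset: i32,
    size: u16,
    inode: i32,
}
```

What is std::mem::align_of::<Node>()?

4

member alignments: reserved=1, attrs=1, mtime=1, crc=4, signature=2, blocks=1, version=1, n_entries=1, offset=4, size=2, inode=4
max = 4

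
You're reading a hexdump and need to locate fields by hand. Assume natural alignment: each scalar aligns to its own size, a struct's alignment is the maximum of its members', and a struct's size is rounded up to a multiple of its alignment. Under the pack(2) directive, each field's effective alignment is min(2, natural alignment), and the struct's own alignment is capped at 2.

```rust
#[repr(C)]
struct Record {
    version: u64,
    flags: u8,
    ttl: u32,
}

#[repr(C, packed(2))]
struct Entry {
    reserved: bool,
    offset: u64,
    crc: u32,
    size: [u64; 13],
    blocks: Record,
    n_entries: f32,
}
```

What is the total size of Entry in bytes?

138

Record: @0: version [8B, align 8] → 8; @8: flags [1B, align 1] → 9; +3 pad (align 4); @12: ttl [4B, align 4] → 16; size 16, align 8
@0: reserved [1B, align 1] → 1
+1 pad (align 2)
@2: offset [8B, align 2] → 10
@10: crc [4B, align 2] → 14
@14: size [104B, align 2] → 118
@118: blocks [16B, align 2] → 134
@134: n_entries [4B, align 2] → 138
size 138, align 2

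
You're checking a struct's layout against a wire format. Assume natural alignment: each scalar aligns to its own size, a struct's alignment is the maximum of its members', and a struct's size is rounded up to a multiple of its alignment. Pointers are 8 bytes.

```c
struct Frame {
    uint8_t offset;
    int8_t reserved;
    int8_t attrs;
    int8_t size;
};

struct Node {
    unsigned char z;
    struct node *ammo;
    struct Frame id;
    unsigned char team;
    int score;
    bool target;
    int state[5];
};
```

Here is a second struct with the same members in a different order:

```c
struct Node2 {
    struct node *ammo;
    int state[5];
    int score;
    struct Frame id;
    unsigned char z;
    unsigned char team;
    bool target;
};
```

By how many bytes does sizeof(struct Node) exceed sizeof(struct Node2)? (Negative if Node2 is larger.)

Frame: offset at 0 (size 1, align 1) → ends 1; reserved at 1 (size 1, align 1) → ends 2; attrs at 2 (size 1, align 1) → ends 3; size at 3 (size 1, align 1) → ends 4; total 4 bytes, alignment 1
z at 0 (size 1, align 1) → ends 1
pad 7 to align 8 for ammo
ammo at 8 (size 8, align 8) → ends 16
id at 16 (size 4, align 1) → ends 20
team at 20 (size 1, align 1) → ends 21
pad 3 to align 4 for score
score at 24 (size 4, align 4) → ends 28
target at 28 (size 1, align 1) → ends 29
pad 3 to align 4 for state
state at 32 (size 20, align 4) → ends 52
tail pad 4 to reach multiple of 8
total 56 bytes, alignment 8
— Node2 —
ammo at 0 (size 8, align 8) → ends 8
state at 8 (size 20, align 4) → ends 28
score at 28 (size 4, align 4) → ends 32
id at 32 (size 4, align 1) → ends 36
z at 36 (size 1, align 1) → ends 37
team at 37 (size 1, align 1) → ends 38
target at 38 (size 1, align 1) → ends 39
tail pad 1 to reach multiple of 8
total 40 bytes, alignment 8
56 − 40 = 16

16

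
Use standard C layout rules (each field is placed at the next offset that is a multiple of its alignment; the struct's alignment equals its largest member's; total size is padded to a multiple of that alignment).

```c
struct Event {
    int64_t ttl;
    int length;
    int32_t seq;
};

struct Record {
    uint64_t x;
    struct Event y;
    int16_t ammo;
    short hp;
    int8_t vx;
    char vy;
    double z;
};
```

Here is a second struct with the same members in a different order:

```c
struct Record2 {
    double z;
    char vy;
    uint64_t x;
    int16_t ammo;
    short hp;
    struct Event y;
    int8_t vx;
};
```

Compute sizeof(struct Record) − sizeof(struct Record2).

-16

Event: 0..8  ttl  (8B, 8-aligned); 8..12  length  (4B, 4-aligned); 12..16  seq  (4B, 4-aligned); sizeof = 16, alignof = 8
0..8  x  (8B, 8-aligned)
8..24  y  (16B, 8-aligned)
24..26  ammo  (2B, 2-aligned)
26..28  hp  (2B, 2-aligned)
28..29  vx  (1B, 1-aligned)
29..30  vy  (1B, 1-aligned)
30..32  -- padding (2B)
32..40  z  (8B, 8-aligned)
sizeof = 40, alignof = 8
— Record2 —
0..8  z  (8B, 8-aligned)
8..9  vy  (1B, 1-aligned)
9..16  -- padding (7B)
16..24  x  (8B, 8-aligned)
24..26  ammo  (2B, 2-aligned)
26..28  hp  (2B, 2-aligned)
28..32  -- padding (4B)
32..48  y  (16B, 8-aligned)
48..49  vx  (1B, 1-aligned)
49..56  -- tail padding (7B)
sizeof = 56, alignof = 8
40 − 56 = -16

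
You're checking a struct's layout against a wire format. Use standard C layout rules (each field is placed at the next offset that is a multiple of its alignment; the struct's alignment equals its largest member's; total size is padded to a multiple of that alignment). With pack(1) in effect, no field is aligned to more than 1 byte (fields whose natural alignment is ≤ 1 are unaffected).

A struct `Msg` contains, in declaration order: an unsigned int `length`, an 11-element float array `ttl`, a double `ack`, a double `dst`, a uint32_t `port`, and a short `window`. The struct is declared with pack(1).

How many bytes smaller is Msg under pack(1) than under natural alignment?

natural layout:
  @0: length [4B, align 4] → 4
  @4: ttl [44B, align 4] → 48
  @48: ack [8B, align 8] → 56
  @56: dst [8B, align 8] → 64
  @64: port [4B, align 4] → 68
  @68: window [2B, align 2] → 70
  +2 tail pad (align 8)
  size 72, align 8
packed(1) layout:
  @0: length [4B, align 1] → 4
  @4: ttl [44B, align 1] → 48
  @48: ack [8B, align 1] → 56
  @56: dst [8B, align 1] → 64
  @64: port [4B, align 1] → 68
  @68: window [2B, align 1] → 70
  size 70, align 1
72 − 70 = 2

2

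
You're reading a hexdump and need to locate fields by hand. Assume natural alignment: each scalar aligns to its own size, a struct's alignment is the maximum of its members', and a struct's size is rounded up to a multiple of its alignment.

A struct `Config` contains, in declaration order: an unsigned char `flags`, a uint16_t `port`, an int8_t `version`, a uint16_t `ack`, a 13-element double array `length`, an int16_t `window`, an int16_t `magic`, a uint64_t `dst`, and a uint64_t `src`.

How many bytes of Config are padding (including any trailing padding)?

6

0..1  flags  (1B, 1-aligned)
1..2  -- padding (1B)
2..4  port  (2B, 2-aligned)
4..5  version  (1B, 1-aligned)
5..6  -- padding (1B)
6..8  ack  (2B, 2-aligned)
8..112  length  (104B, 8-aligned)
112..114  window  (2B, 2-aligned)
114..116  magic  (2B, 2-aligned)
116..120  -- padding (4B)
120..128  dst  (8B, 8-aligned)
128..136  src  (8B, 8-aligned)
sizeof = 136, alignof = 8
data bytes 130, size 136 → padding 6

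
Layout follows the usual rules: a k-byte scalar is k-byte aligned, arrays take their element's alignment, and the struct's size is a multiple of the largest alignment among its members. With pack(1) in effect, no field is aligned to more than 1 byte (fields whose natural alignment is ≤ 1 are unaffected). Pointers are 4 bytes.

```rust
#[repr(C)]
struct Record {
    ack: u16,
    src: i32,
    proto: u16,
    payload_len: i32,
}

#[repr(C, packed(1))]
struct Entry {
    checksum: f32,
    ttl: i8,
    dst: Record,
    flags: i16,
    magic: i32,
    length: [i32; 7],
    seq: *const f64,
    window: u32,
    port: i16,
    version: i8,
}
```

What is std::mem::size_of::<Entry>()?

66

Record: 0..2  ack  (2B, 2-aligned); 2..4  -- padding (2B); 4..8  src  (4B, 4-aligned); 8..10  proto  (2B, 2-aligned); 10..12  -- padding (2B); 12..16  payload_len  (4B, 4-aligned); sizeof = 16, alignof = 4
0..4  checksum  (4B, 1-aligned)
4..5  ttl  (1B, 1-aligned)
5..21  dst  (16B, 1-aligned)
21..23  flags  (2B, 1-aligned)
23..27  magic  (4B, 1-aligned)
27..55  length  (28B, 1-aligned)
55..59  seq  (4B, 1-aligned)
59..63  window  (4B, 1-aligned)
63..65  port  (2B, 1-aligned)
65..66  version  (1B, 1-aligned)
sizeof = 66, alignof = 1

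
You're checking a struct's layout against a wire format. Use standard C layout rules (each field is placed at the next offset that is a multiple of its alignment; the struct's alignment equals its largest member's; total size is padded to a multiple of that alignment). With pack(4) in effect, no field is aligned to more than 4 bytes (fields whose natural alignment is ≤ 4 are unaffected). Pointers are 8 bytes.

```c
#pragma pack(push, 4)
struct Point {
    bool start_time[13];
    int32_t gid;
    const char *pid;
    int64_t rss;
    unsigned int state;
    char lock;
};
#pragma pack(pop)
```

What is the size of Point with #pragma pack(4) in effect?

start_time at 0 (size 13, align 1) → ends 13
pad 3 to align 4 for gid
gid at 16 (size 4, align 4) → ends 20
pid at 20 (size 8, align 4) → ends 28
rss at 28 (size 8, align 4) → ends 36
state at 36 (size 4, align 4) → ends 40
lock at 40 (size 1, align 1) → ends 41
tail pad 3 to reach multiple of 4
total 44 bytes, alignment 4

44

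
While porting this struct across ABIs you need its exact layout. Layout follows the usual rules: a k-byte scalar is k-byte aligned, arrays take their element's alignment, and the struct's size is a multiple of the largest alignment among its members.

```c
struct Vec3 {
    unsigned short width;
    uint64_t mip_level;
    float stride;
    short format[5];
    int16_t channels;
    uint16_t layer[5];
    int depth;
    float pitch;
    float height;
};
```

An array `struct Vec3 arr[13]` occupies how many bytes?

728

width at 0 (size 2, align 2) → ends 2
pad 6 to align 8 for mip_level
mip_level at 8 (size 8, align 8) → ends 16
stride at 16 (size 4, align 4) → ends 20
format at 20 (size 10, align 2) → ends 30
channels at 30 (size 2, align 2) → ends 32
layer at 32 (size 10, align 2) → ends 42
pad 2 to align 4 for depth
depth at 44 (size 4, align 4) → ends 48
pitch at 48 (size 4, align 4) → ends 52
height at 52 (size 4, align 4) → ends 56
total 56 bytes, alignment 8
array of 13: 13 × 56 = 728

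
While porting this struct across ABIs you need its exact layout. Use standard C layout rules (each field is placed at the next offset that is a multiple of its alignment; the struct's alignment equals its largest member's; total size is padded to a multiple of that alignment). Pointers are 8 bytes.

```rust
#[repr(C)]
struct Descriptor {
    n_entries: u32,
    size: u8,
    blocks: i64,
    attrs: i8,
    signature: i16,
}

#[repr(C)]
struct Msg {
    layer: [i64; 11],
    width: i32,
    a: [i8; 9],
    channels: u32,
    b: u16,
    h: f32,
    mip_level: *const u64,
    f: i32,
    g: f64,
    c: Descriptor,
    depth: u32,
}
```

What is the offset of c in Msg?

144

Descriptor: @0: n_entries [4B, align 4] → 4; @4: size [1B, align 1] → 5; +3 pad (align 8); @8: blocks [8B, align 8] → 16; @16: attrs [1B, align 1] → 17; +1 pad (align 2); @18: signature [2B, align 2] → 20; +4 tail pad (align 8); size 24, align 8
@0: layer [88B, align 8] → 88
@88: width [4B, align 4] → 92
@92: a [9B, align 1] → 101
+3 pad (align 4)
@104: channels [4B, align 4] → 108
@108: b [2B, align 2] → 110
+2 pad (align 4)
@112: h [4B, align 4] → 116
+4 pad (align 8)
@120: mip_level [8B, align 8] → 128
@128: f [4B, align 4] → 132
+4 pad (align 8)
@136: g [8B, align 8] → 144
@144: c [24B, align 8] → 168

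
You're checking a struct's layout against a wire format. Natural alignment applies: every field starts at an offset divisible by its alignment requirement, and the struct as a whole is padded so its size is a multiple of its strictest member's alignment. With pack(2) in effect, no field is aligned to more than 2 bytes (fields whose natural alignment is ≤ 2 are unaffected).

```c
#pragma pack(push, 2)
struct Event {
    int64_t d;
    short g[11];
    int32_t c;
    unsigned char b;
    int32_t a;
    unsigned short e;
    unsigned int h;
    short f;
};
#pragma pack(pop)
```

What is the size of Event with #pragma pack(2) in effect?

48

@0: d [8B, align 2] → 8
@8: g [22B, align 2] → 30
@30: c [4B, align 2] → 34
@34: b [1B, align 1] → 35
+1 pad (align 2)
@36: a [4B, align 2] → 40
@40: e [2B, align 2] → 42
@42: h [4B, align 2] → 46
@46: f [2B, align 2] → 48
size 48, align 2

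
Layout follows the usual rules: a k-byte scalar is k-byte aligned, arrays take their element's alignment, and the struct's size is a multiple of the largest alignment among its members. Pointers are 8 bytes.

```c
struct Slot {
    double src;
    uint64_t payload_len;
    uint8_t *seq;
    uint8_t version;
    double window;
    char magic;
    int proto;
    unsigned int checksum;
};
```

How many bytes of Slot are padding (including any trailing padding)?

14

@0: src [8B, align 8] → 8
@8: payload_len [8B, align 8] → 16
@16: seq [8B, align 8] → 24
@24: version [1B, align 1] → 25
+7 pad (align 8)
@32: window [8B, align 8] → 40
@40: magic [1B, align 1] → 41
+3 pad (align 4)
@44: proto [4B, align 4] → 48
@48: checksum [4B, align 4] → 52
+4 tail pad (align 8)
size 56, align 8
data bytes 42, size 56 → padding 14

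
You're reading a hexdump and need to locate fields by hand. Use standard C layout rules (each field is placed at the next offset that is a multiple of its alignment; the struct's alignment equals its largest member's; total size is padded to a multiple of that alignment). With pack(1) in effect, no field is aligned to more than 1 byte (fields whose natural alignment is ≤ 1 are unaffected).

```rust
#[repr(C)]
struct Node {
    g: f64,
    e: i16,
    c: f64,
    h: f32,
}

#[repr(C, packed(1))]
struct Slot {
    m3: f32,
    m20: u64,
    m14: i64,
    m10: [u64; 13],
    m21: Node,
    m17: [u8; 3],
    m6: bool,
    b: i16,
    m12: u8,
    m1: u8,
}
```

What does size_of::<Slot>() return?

Node: 0..8  g  (8B, 8-aligned); 8..10  e  (2B, 2-aligned); 10..16  -- padding (6B); 16..24  c  (8B, 8-aligned); 24..28  h  (4B, 4-aligned); 28..32  -- tail padding (4B); sizeof = 32, alignof = 8
0..4  m3  (4B, 1-aligned)
4..12  m20  (8B, 1-aligned)
12..20  m14  (8B, 1-aligned)
20..124  m10  (104B, 1-aligned)
124..156  m21  (32B, 1-aligned)
156..159  m17  (3B, 1-aligned)
159..160  m6  (1B, 1-aligned)
160..162  b  (2B, 1-aligned)
162..163  m12  (1B, 1-aligned)
163..164  m1  (1B, 1-aligned)
sizeof = 164, alignof = 1

164 bytes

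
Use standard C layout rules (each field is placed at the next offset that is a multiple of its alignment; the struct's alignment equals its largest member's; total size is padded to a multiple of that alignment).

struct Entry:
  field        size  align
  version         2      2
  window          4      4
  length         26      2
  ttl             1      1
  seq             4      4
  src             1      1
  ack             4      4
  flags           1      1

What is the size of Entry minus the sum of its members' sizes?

version at 0 (size 2, align 2) → ends 2
pad 2 to align 4 for window
window at 4 (size 4, align 4) → ends 8
length at 8 (size 26, align 2) → ends 34
ttl at 34 (size 1, align 1) → ends 35
pad 1 to align 4 for seq
seq at 36 (size 4, align 4) → ends 40
src at 40 (size 1, align 1) → ends 41
pad 3 to align 4 for ack
ack at 44 (size 4, align 4) → ends 48
flags at 48 (size 1, align 1) → ends 49
tail pad 3 to reach multiple of 4
total 52 bytes, alignment 4
data bytes 43, size 52 → padding 9

9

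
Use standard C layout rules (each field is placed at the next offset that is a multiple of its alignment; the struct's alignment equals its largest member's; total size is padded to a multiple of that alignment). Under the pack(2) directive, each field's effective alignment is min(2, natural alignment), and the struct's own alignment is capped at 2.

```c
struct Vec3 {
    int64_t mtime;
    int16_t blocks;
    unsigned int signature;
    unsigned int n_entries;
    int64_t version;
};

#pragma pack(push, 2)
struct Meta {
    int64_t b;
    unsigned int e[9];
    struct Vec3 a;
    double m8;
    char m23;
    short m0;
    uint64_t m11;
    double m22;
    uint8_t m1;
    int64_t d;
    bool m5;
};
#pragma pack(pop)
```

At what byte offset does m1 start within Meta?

104

Vec3: 0..8  mtime  (8B, 8-aligned); 8..10  blocks  (2B, 2-aligned); 10..12  -- padding (2B); 12..16  signature  (4B, 4-aligned); 16..20  n_entries  (4B, 4-aligned); 20..24  -- padding (4B); 24..32  version  (8B, 8-aligned); sizeof = 32, alignof = 8
0..8  b  (8B, 2-aligned)
8..44  e  (36B, 2-aligned)
44..76  a  (32B, 2-aligned)
76..84  m8  (8B, 2-aligned)
84..85  m23  (1B, 1-aligned)
85..86  -- padding (1B)
86..88  m0  (2B, 2-aligned)
88..96  m11  (8B, 2-aligned)
96..104  m22  (8B, 2-aligned)
104..105  m1  (1B, 1-aligned)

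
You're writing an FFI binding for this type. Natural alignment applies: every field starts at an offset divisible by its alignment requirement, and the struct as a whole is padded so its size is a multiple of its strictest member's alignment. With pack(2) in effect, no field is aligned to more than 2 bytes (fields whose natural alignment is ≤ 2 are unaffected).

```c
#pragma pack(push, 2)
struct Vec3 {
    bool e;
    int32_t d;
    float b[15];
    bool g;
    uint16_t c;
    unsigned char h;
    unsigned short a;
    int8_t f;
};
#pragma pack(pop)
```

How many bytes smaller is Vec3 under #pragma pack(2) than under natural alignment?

natural layout:
  @0: e [1B, align 1] → 1
  +3 pad (align 4)
  @4: d [4B, align 4] → 8
  @8: b [60B, align 4] → 68
  @68: g [1B, align 1] → 69
  +1 pad (align 2)
  @70: c [2B, align 2] → 72
  @72: h [1B, align 1] → 73
  +1 pad (align 2)
  @74: a [2B, align 2] → 76
  @76: f [1B, align 1] → 77
  +3 tail pad (align 4)
  size 80, align 4
packed(2) layout:
  @0: e [1B, align 1] → 1
  +1 pad (align 2)
  @2: d [4B, align 2] → 6
  @6: b [60B, align 2] → 66
  @66: g [1B, align 1] → 67
  +1 pad (align 2)
  @68: c [2B, align 2] → 70
  @70: h [1B, align 1] → 71
  +1 pad (align 2)
  @72: a [2B, align 2] → 74
  @74: f [1B, align 1] → 75
  +1 tail pad (align 2)
  size 76, align 2
80 − 76 = 4

4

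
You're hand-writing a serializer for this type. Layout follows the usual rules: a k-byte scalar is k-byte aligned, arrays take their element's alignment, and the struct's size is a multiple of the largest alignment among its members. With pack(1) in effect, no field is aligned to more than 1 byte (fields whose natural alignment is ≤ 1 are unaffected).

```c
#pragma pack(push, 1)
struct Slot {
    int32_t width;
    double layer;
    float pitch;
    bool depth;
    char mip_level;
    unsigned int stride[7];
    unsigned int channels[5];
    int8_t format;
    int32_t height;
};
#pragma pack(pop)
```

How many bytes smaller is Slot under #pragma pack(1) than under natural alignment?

9

natural layout:
  width at 0 (size 4, align 4) → ends 4
  pad 4 to align 8 for layer
  layer at 8 (size 8, align 8) → ends 16
  pitch at 16 (size 4, align 4) → ends 20
  depth at 20 (size 1, align 1) → ends 21
  mip_level at 21 (size 1, align 1) → ends 22
  pad 2 to align 4 for stride
  stride at 24 (size 28, align 4) → ends 52
  channels at 52 (size 20, align 4) → ends 72
  format at 72 (size 1, align 1) → ends 73
  pad 3 to align 4 for height
  height at 76 (size 4, align 4) → ends 80
  total 80 bytes, alignment 8
packed(1) layout:
  width at 0 (size 4, align 1) → ends 4
  layer at 4 (size 8, align 1) → ends 12
  pitch at 12 (size 4, align 1) → ends 16
  depth at 16 (size 1, align 1) → ends 17
  mip_level at 17 (size 1, align 1) → ends 18
  stride at 18 (size 28, align 1) → ends 46
  channels at 46 (size 20, align 1) → ends 66
  format at 66 (size 1, align 1) → ends 67
  height at 67 (size 4, align 1) → ends 71
  total 71 bytes, alignment 1
80 − 71 = 9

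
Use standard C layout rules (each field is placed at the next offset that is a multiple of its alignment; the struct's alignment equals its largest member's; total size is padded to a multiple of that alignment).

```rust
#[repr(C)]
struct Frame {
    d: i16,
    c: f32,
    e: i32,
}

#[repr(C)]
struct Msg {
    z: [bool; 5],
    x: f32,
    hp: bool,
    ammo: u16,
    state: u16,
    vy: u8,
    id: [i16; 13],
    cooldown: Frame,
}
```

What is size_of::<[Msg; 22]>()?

1320

Frame: d at 0 (size 2, align 2) → ends 2; pad 2 to align 4 for c; c at 4 (size 4, align 4) → ends 8; e at 8 (size 4, align 4) → ends 12; total 12 bytes, alignment 4
z at 0 (size 5, align 1) → ends 5
pad 3 to align 4 for x
x at 8 (size 4, align 4) → ends 12
hp at 12 (size 1, align 1) → ends 13
pad 1 to align 2 for ammo
ammo at 14 (size 2, align 2) → ends 16
state at 16 (size 2, align 2) → ends 18
vy at 18 (size 1, align 1) → ends 19
pad 1 to align 2 for id
id at 20 (size 26, align 2) → ends 46
pad 2 to align 4 for cooldown
cooldown at 48 (size 12, align 4) → ends 60
total 60 bytes, alignment 4
array of 22: 22 × 60 = 1320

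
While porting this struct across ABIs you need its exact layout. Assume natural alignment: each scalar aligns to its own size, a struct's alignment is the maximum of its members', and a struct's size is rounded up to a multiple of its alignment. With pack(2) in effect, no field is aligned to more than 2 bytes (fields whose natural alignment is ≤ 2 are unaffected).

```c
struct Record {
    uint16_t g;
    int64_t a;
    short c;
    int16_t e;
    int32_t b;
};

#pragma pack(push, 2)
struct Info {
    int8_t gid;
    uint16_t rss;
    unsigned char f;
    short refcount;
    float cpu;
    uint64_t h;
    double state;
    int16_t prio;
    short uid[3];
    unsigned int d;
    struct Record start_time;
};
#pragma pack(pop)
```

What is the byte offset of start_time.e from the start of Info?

58

Record: @0: g [2B, align 2] → 2; +6 pad (align 8); @8: a [8B, align 8] → 16; @16: c [2B, align 2] → 18; @18: e [2B, align 2] → 20; @20: b [4B, align 4] → 24; size 24, align 8
@0: gid [1B, align 1] → 1
+1 pad (align 2)
@2: rss [2B, align 2] → 4
@4: f [1B, align 1] → 5
+1 pad (align 2)
@6: refcount [2B, align 2] → 8
@8: cpu [4B, align 2] → 12
@12: h [8B, align 2] → 20
@20: state [8B, align 2] → 28
@28: prio [2B, align 2] → 30
@30: uid [6B, align 2] → 36
@36: d [4B, align 2] → 40
@40: start_time [24B, align 2] → 64
within Record: e at 18
40 + 18 = 58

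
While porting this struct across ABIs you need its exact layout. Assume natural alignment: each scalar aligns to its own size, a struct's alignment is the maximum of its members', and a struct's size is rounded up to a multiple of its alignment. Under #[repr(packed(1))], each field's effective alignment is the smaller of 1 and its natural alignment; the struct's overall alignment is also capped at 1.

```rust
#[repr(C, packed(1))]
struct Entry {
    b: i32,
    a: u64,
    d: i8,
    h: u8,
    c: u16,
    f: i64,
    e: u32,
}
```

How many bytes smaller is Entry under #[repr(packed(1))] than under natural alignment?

natural layout:
  b at 0 (size 4, align 4) → ends 4
  pad 4 to align 8 for a
  a at 8 (size 8, align 8) → ends 16
  d at 16 (size 1, align 1) → ends 17
  h at 17 (size 1, align 1) → ends 18
  c at 18 (size 2, align 2) → ends 20
  pad 4 to align 8 for f
  f at 24 (size 8, align 8) → ends 32
  e at 32 (size 4, align 4) → ends 36
  tail pad 4 to reach multiple of 8
  total 40 bytes, alignment 8
packed(1) layout:
  b at 0 (size 4, align 1) → ends 4
  a at 4 (size 8, align 1) → ends 12
  d at 12 (size 1, align 1) → ends 13
  h at 13 (size 1, align 1) → ends 14
  c at 14 (size 2, align 1) → ends 16
  f at 16 (size 8, align 1) → ends 24
  e at 24 (size 4, align 1) → ends 28
  total 28 bytes, alignment 1
40 − 28 = 12

12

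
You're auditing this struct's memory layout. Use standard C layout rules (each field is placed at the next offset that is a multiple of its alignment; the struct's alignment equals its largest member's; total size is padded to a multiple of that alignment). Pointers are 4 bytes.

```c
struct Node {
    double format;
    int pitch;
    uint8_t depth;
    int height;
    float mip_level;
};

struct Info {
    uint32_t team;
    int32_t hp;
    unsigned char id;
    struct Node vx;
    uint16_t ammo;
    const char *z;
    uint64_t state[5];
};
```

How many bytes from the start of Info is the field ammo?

Node: @0: format [8B, align 8] → 8; @8: pitch [4B, align 4] → 12; @12: depth [1B, align 1] → 13; +3 pad (align 4); @16: height [4B, align 4] → 20; @20: mip_level [4B, align 4] → 24; size 24, align 8
@0: team [4B, align 4] → 4
@4: hp [4B, align 4] → 8
@8: id [1B, align 1] → 9
+7 pad (align 8)
@16: vx [24B, align 8] → 40
@40: ammo [2B, align 2] → 42

40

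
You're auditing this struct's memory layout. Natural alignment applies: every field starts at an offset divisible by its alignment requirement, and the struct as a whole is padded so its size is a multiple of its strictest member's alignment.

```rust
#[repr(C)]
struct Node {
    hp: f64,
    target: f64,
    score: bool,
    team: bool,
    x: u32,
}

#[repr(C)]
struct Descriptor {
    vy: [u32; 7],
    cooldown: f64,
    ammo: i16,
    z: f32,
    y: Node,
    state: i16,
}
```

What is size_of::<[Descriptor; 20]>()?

Node: hp at 0 (size 8, align 8) → ends 8; target at 8 (size 8, align 8) → ends 16; score at 16 (size 1, align 1) → ends 17; team at 17 (size 1, align 1) → ends 18; pad 2 to align 4 for x; x at 20 (size 4, align 4) → ends 24; total 24 bytes, alignment 8
vy at 0 (size 28, align 4) → ends 28
pad 4 to align 8 for cooldown
cooldown at 32 (size 8, align 8) → ends 40
ammo at 40 (size 2, align 2) → ends 42
pad 2 to align 4 for z
z at 44 (size 4, align 4) → ends 48
y at 48 (size 24, align 8) → ends 72
state at 72 (size 2, align 2) → ends 74
tail pad 6 to reach multiple of 8
total 80 bytes, alignment 8
array of 20: 20 × 80 = 1600

1600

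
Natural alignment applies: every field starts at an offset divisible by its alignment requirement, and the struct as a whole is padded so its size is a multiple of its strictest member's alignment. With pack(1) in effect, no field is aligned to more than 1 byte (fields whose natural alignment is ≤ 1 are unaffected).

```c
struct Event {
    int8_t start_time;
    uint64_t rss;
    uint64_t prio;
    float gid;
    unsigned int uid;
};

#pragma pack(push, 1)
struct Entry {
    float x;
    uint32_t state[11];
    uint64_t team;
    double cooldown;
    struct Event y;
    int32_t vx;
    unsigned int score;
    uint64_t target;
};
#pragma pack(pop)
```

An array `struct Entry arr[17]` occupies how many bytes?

1904

Event: start_time at 0 (size 1, align 1) → ends 1; pad 7 to align 8 for rss; rss at 8 (size 8, align 8) → ends 16; prio at 16 (size 8, align 8) → ends 24; gid at 24 (size 4, align 4) → ends 28; uid at 28 (size 4, align 4) → ends 32; total 32 bytes, alignment 8
x at 0 (size 4, align 1) → ends 4
state at 4 (size 44, align 1) → ends 48
team at 48 (size 8, align 1) → ends 56
cooldown at 56 (size 8, align 1) → ends 64
y at 64 (size 32, align 1) → ends 96
vx at 96 (size 4, align 1) → ends 100
score at 100 (size 4, align 1) → ends 104
target at 104 (size 8, align 1) → ends 112
total 112 bytes, alignment 1
array of 17: 17 × 112 = 1904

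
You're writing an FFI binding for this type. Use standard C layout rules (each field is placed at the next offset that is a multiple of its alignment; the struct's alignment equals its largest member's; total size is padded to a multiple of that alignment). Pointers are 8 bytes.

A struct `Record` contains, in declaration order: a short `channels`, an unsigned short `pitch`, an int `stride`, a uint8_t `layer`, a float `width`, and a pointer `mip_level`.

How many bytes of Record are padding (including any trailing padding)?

3

channels at 0 (size 2, align 2) → ends 2
pitch at 2 (size 2, align 2) → ends 4
stride at 4 (size 4, align 4) → ends 8
layer at 8 (size 1, align 1) → ends 9
pad 3 to align 4 for width
width at 12 (size 4, align 4) → ends 16
mip_level at 16 (size 8, align 8) → ends 24
total 24 bytes, alignment 8
data bytes 21, size 24 → padding 3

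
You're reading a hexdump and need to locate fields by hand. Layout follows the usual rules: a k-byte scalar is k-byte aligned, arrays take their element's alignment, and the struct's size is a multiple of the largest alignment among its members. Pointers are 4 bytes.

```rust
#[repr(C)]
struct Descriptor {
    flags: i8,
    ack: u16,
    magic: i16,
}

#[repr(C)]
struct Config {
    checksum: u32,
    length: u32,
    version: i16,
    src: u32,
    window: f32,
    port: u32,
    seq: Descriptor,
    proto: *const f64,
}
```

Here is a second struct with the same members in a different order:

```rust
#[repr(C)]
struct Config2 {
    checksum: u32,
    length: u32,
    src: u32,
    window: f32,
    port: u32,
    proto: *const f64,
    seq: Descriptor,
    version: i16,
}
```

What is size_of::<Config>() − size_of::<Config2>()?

Descriptor: @0: flags [1B, align 1] → 1; +1 pad (align 2); @2: ack [2B, align 2] → 4; @4: magic [2B, align 2] → 6; size 6, align 2
@0: checksum [4B, align 4] → 4
@4: length [4B, align 4] → 8
@8: version [2B, align 2] → 10
+2 pad (align 4)
@12: src [4B, align 4] → 16
@16: window [4B, align 4] → 20
@20: port [4B, align 4] → 24
@24: seq [6B, align 2] → 30
+2 pad (align 4)
@32: proto [4B, align 4] → 36
size 36, align 4
— Config2 —
@0: checksum [4B, align 4] → 4
@4: length [4B, align 4] → 8
@8: src [4B, align 4] → 12
@12: window [4B, align 4] → 16
@16: port [4B, align 4] → 20
@20: proto [4B, align 4] → 24
@24: seq [6B, align 2] → 30
@30: version [2B, align 2] → 32
size 32, align 4
36 − 32 = 4

4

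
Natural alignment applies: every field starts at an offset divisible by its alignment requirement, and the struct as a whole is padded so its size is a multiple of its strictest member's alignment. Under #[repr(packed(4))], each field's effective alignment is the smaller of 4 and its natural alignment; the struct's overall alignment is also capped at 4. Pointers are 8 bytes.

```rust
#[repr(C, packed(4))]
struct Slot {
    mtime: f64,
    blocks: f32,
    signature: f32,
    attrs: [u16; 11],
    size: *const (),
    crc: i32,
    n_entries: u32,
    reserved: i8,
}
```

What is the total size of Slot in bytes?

60 bytes

@0: mtime [8B, align 4] → 8
@8: blocks [4B, align 4] → 12
@12: signature [4B, align 4] → 16
@16: attrs [22B, align 2] → 38
+2 pad (align 4)
@40: size [8B, align 4] → 48
@48: crc [4B, align 4] → 52
@52: n_entries [4B, align 4] → 56
@56: reserved [1B, align 1] → 57
+3 tail pad (align 4)
size 60, align 4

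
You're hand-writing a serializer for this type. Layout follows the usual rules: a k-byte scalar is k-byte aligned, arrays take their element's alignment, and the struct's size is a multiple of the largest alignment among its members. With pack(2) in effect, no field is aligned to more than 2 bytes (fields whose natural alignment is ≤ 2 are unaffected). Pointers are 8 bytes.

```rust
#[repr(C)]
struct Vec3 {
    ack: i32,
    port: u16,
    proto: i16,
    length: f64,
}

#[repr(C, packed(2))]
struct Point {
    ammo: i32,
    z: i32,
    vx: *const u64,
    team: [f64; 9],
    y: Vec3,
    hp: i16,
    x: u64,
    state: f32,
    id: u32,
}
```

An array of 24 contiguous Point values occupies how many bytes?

Vec3: ack at 0 (size 4, align 4) → ends 4; port at 4 (size 2, align 2) → ends 6; proto at 6 (size 2, align 2) → ends 8; length at 8 (size 8, align 8) → ends 16; total 16 bytes, alignment 8
ammo at 0 (size 4, align 2) → ends 4
z at 4 (size 4, align 2) → ends 8
vx at 8 (size 8, align 2) → ends 16
team at 16 (size 72, align 2) → ends 88
y at 88 (size 16, align 2) → ends 104
hp at 104 (size 2, align 2) → ends 106
x at 106 (size 8, align 2) → ends 114
state at 114 (size 4, align 2) → ends 118
id at 118 (size 4, align 2) → ends 122
total 122 bytes, alignment 2
array of 24: 24 × 122 = 2928

2928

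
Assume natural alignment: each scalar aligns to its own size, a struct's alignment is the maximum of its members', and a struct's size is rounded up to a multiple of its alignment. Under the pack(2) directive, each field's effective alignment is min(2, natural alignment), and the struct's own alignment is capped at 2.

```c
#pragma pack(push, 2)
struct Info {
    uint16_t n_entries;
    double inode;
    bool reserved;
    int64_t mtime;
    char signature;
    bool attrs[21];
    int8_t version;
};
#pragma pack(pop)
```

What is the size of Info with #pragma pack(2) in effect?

44

0..2  n_entries  (2B, 2-aligned)
2..10  inode  (8B, 2-aligned)
10..11  reserved  (1B, 1-aligned)
11..12  -- padding (1B)
12..20  mtime  (8B, 2-aligned)
20..21  signature  (1B, 1-aligned)
21..42  attrs  (21B, 1-aligned)
42..43  version  (1B, 1-aligned)
43..44  -- tail padding (1B)
sizeof = 44, alignof = 2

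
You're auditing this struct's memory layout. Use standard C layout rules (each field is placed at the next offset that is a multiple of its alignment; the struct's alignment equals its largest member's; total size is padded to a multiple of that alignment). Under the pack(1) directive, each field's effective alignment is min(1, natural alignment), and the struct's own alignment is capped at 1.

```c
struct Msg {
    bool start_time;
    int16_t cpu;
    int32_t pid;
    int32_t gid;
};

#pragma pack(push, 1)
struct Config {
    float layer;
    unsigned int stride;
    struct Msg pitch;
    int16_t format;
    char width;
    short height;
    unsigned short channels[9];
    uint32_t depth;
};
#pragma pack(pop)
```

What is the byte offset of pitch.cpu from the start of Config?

10

Msg: 0..1  start_time  (1B, 1-aligned); 1..2  -- padding (1B); 2..4  cpu  (2B, 2-aligned); 4..8  pid  (4B, 4-aligned); 8..12  gid  (4B, 4-aligned); sizeof = 12, alignof = 4
0..4  layer  (4B, 1-aligned)
4..8  stride  (4B, 1-aligned)
8..20  pitch  (12B, 1-aligned)
within Msg: cpu at 2
8 + 2 = 10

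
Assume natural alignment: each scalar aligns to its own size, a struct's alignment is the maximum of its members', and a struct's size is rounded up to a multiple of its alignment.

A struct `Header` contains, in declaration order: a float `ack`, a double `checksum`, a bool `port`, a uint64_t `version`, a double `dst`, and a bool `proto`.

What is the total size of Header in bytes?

48

0..4  ack  (4B, 4-aligned)
4..8  -- padding (4B)
8..16  checksum  (8B, 8-aligned)
16..17  port  (1B, 1-aligned)
17..24  -- padding (7B)
24..32  version  (8B, 8-aligned)
32..40  dst  (8B, 8-aligned)
40..41  proto  (1B, 1-aligned)
41..48  -- tail padding (7B)
sizeof = 48, alignof = 8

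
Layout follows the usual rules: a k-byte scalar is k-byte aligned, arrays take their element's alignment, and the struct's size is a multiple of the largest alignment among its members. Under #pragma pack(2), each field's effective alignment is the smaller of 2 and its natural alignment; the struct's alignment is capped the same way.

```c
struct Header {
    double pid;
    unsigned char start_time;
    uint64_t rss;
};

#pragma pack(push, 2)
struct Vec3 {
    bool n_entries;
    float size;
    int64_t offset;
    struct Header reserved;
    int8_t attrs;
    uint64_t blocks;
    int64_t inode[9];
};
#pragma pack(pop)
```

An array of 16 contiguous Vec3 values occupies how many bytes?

Header: pid at 0 (size 8, align 8) → ends 8; start_time at 8 (size 1, align 1) → ends 9; pad 7 to align 8 for rss; rss at 16 (size 8, align 8) → ends 24; total 24 bytes, alignment 8
n_entries at 0 (size 1, align 1) → ends 1
pad 1 to align 2 for size
size at 2 (size 4, align 2) → ends 6
offset at 6 (size 8, align 2) → ends 14
reserved at 14 (size 24, align 2) → ends 38
attrs at 38 (size 1, align 1) → ends 39
pad 1 to align 2 for blocks
blocks at 40 (size 8, align 2) → ends 48
inode at 48 (size 72, align 2) → ends 120
total 120 bytes, alignment 2
array of 16: 16 × 120 = 1920

1920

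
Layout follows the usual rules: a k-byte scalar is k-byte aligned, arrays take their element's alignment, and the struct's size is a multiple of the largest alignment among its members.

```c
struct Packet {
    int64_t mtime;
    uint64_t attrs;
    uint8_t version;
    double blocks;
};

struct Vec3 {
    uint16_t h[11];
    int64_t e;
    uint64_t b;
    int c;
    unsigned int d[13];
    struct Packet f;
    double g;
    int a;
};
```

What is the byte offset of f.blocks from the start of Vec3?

120

Packet: mtime at 0 (size 8, align 8) → ends 8; attrs at 8 (size 8, align 8) → ends 16; version at 16 (size 1, align 1) → ends 17; pad 7 to align 8 for blocks; blocks at 24 (size 8, align 8) → ends 32; total 32 bytes, alignment 8
h at 0 (size 22, align 2) → ends 22
pad 2 to align 8 for e
e at 24 (size 8, align 8) → ends 32
b at 32 (size 8, align 8) → ends 40
c at 40 (size 4, align 4) → ends 44
d at 44 (size 52, align 4) → ends 96
f at 96 (size 32, align 8) → ends 128
within Packet: blocks at 24
96 + 24 = 120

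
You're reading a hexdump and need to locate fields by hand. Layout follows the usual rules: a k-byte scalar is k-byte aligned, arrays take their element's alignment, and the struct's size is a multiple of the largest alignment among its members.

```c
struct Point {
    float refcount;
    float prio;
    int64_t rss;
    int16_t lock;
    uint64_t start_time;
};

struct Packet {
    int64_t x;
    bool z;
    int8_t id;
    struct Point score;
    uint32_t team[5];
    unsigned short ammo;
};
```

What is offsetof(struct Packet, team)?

48

Point: 0..4  refcount  (4B, 4-aligned); 4..8  prio  (4B, 4-aligned); 8..16  rss  (8B, 8-aligned); 16..18  lock  (2B, 2-aligned); 18..24  -- padding (6B); 24..32  start_time  (8B, 8-aligned); sizeof = 32, alignof = 8
0..8  x  (8B, 8-aligned)
8..9  z  (1B, 1-aligned)
9..10  id  (1B, 1-aligned)
10..16  -- padding (6B)
16..48  score  (32B, 8-aligned)
48..68  team  (20B, 4-aligned)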